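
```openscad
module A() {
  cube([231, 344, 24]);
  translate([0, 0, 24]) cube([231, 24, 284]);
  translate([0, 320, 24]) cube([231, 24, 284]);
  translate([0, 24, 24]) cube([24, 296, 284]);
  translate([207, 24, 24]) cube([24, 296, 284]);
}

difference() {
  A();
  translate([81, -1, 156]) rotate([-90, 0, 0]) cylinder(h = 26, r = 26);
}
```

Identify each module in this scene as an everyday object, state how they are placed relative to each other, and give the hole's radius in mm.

The subtracted cylinder has r = 26 mm.

A is an open box. The open box has a circular hole through its front wall. The hole's radius is 26 mm.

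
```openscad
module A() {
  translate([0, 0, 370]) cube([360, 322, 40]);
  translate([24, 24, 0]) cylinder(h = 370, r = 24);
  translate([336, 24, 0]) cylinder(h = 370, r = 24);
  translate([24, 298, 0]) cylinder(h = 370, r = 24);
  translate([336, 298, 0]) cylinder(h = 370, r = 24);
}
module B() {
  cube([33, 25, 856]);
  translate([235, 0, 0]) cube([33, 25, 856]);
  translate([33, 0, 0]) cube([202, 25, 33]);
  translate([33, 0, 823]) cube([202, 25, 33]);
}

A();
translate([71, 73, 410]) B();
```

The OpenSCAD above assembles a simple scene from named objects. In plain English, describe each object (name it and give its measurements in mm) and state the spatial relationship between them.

A is a simple wooden stool: a rectangular seat 360 mm (x) by 322 mm (y), 40 mm thick, top face at z = 410 mm, on four round legs, each 48 mm in diameter. The legs rest on z = 0, each leg's axis is inset half a diameter from the nearest pair of seat edges (so the leg's bounding box is flush with the corner).

B is a rectangular picture frame lying in the x–z plane (depth along y). The opening is 202 mm wide (x) by 790 mm tall (z), surrounded by a border 33 mm wide on all four sides. The frame is 25 mm deep and is made of two full-height vertical stiles with two horizontal rails fitted between them.

The picture frame is on top of the stool.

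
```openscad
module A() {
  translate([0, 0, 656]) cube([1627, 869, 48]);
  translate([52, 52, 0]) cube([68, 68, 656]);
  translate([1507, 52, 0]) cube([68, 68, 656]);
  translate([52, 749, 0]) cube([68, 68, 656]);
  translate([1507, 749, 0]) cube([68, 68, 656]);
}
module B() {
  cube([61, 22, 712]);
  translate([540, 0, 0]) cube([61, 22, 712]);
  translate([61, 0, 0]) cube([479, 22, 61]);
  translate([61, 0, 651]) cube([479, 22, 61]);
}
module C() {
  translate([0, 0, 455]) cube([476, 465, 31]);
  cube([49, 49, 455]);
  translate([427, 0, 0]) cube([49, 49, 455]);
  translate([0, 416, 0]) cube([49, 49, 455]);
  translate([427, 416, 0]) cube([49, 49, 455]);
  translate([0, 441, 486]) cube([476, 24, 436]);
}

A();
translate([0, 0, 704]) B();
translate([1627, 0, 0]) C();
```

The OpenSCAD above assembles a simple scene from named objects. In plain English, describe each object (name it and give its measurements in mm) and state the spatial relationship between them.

A is a table with a 1627×869 mm rectangular top, 48 mm thick, top surface at z = 704 mm, supported by four 68×68 mm square legs, each inset 52 mm from the nearest pair of top edges, running from the floor.

B is a picture frame with a 479×590 mm rectangular opening (x by z) and a uniform 61 mm border on every side. Frame depth is 22 mm along y. It is built from two vertical stiles running the full outside height and two horizontal rails spanning the gap between the stiles.

C is a chair. The seat is a 476×465×31 mm slab with its top at z = 486 mm, on four 49×49 mm corner legs (flush with the seat edges, standing on z = 0). A flat backrest 24 mm thick, 436 mm tall, spans the full seat width and rises from the seat top along its +y edge, rear face flush with the rear of the seat.

The picture frame is on top of the table. The chair is against the table's +x side, with their −y faces flush.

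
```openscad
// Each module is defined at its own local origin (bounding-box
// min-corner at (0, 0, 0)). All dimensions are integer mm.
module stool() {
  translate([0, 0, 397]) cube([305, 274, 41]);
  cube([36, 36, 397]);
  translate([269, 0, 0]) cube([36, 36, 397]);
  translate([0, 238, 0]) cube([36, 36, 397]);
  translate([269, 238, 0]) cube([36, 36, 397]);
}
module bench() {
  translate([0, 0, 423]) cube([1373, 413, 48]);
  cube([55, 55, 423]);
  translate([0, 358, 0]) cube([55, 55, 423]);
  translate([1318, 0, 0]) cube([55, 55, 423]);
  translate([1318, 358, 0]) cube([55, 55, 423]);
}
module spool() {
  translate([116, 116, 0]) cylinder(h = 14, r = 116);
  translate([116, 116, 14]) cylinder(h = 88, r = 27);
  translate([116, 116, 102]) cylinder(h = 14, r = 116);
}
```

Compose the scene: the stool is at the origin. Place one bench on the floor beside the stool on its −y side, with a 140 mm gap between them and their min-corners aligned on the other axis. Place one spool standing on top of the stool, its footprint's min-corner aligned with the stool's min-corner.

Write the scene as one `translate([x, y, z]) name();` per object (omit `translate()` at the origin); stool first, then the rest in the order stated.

stool();
translate([0, -553, 0]) bench();
translate([0, 0, 438]) spool();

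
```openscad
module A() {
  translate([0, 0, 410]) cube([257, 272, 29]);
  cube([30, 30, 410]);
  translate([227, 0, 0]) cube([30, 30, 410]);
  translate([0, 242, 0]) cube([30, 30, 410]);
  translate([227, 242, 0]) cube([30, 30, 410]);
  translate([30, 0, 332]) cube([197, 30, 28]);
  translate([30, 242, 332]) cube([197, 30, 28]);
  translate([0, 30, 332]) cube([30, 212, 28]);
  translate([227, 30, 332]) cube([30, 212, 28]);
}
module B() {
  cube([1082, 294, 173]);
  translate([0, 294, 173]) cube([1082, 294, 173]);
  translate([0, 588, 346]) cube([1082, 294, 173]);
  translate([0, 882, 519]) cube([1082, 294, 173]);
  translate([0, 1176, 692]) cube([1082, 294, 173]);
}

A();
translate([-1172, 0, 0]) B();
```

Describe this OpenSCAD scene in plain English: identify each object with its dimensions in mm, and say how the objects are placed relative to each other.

A is a four-legged stool. The seat is a 257×272×29 mm slab whose top surface is at z = 439 mm; four square legs, each 30×30 mm in cross-section, run from the floor (z = 0) to the underside of the seat, each flush with a corner of the seat. Four stretchers, 30 mm wide and 28 mm tall, connect adjacent legs with their undersides at z = 332 mm, each running between the inner faces of the legs it joins and aligned with the legs' outer faces on the other axis.

B is a run of 5 identical solid stair steps. Each tread is 1082×294 mm and each step block is 173 mm high. Step 1 rests on the floor; step k is offset from step 1 by (k−1)×294 mm in y and (k−1)×173 mm in z.

The staircase is on the floor beside the stool on its −x side.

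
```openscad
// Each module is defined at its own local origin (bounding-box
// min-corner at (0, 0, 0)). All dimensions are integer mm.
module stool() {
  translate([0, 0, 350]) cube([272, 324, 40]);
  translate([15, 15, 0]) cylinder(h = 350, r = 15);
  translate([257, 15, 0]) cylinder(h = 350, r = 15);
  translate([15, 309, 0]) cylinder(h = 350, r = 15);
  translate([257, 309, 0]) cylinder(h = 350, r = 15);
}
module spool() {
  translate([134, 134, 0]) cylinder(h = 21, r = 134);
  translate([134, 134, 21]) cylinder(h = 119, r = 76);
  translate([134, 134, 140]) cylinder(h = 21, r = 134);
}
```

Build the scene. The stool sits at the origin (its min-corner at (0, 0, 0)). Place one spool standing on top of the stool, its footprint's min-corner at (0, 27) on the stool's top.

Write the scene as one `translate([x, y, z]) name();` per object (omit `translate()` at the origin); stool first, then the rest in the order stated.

stool();
translate([0, 27, 390]) spool();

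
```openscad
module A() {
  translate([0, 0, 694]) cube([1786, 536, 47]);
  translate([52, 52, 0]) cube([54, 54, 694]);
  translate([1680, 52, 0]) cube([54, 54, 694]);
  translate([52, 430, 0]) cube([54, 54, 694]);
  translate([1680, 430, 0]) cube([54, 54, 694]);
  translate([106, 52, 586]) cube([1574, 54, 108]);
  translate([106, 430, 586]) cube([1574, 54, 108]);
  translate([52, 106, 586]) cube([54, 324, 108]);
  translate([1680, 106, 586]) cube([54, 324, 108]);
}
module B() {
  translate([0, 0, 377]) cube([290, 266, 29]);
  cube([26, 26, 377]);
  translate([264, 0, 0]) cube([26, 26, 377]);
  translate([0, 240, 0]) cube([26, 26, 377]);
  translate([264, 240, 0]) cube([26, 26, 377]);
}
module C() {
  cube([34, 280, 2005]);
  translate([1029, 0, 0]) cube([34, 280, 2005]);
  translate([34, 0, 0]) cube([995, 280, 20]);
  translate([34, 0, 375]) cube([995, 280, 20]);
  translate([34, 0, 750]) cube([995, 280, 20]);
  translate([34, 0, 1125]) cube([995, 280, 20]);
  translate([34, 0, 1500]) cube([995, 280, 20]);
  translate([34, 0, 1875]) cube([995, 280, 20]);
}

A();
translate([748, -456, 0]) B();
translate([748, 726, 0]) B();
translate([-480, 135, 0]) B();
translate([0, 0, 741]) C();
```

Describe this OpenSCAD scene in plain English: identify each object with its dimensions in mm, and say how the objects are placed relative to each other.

A is a rectangular dining table. The top is 1786×536×47 mm with its upper surface at z = 741 mm. It stands on four 54×54 mm square legs, each inset 52 mm from the nearest pair of top edges, running from the floor to the underside of the top. Four apron rails, 54 mm thick and 108 mm tall, run between adjacent legs with their top edges flush with the underside of the top and their outer faces flush with the legs' outer faces.

B is a four-legged stool. The seat is a 290×266×29 mm slab whose top surface is at z = 406 mm; four square legs, each 26×26 mm in cross-section, run from the floor (z = 0) to the underside of the seat, each flush with a corner of the seat.

C is an open bookshelf. Two side panels, each 34 mm thick, 280 mm deep and 2005 mm tall, stand 1063 mm apart (outside-to-outside). Between them sit 6 shelves, each 20 mm thick and 280 mm deep, spanning the full gap between the sides. The bottom shelf rests on the floor (its underside at z = 0) and the clear gap between one shelf's top and the next shelf's underside is 355 mm.

Three stools sit around the table at the −y, +y, −x sides. The bookshelf is on top of the table.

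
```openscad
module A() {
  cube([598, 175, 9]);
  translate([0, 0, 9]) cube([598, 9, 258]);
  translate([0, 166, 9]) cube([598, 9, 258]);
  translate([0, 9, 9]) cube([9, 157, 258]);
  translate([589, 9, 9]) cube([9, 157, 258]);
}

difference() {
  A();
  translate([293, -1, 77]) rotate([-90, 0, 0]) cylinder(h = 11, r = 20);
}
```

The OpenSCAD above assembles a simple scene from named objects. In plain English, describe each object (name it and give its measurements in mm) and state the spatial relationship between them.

A is an open storage box with external size 598×175×267 mm and wall thickness 9 mm (the base is also 9 mm thick). The base covers the whole footprint; the four walls stand on the base, with the y-facing walls full-width and the x-facing walls fitting between their inner faces.

The open box has a circular hole of radius 20 mm through its front wall, centred at (x = 293, z = 77).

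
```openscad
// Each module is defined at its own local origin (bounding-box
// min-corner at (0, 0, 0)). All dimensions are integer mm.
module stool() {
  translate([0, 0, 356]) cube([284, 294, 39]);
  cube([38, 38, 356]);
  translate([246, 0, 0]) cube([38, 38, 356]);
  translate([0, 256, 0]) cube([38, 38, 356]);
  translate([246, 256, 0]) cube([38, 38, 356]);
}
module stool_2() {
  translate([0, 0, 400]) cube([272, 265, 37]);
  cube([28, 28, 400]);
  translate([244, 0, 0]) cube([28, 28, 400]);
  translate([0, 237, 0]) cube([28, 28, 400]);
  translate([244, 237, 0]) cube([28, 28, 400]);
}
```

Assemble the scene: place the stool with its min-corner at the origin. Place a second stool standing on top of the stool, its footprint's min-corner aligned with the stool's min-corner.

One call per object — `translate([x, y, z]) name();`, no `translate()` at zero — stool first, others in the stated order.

stool();
translate([0, 0, 395]) stool_2();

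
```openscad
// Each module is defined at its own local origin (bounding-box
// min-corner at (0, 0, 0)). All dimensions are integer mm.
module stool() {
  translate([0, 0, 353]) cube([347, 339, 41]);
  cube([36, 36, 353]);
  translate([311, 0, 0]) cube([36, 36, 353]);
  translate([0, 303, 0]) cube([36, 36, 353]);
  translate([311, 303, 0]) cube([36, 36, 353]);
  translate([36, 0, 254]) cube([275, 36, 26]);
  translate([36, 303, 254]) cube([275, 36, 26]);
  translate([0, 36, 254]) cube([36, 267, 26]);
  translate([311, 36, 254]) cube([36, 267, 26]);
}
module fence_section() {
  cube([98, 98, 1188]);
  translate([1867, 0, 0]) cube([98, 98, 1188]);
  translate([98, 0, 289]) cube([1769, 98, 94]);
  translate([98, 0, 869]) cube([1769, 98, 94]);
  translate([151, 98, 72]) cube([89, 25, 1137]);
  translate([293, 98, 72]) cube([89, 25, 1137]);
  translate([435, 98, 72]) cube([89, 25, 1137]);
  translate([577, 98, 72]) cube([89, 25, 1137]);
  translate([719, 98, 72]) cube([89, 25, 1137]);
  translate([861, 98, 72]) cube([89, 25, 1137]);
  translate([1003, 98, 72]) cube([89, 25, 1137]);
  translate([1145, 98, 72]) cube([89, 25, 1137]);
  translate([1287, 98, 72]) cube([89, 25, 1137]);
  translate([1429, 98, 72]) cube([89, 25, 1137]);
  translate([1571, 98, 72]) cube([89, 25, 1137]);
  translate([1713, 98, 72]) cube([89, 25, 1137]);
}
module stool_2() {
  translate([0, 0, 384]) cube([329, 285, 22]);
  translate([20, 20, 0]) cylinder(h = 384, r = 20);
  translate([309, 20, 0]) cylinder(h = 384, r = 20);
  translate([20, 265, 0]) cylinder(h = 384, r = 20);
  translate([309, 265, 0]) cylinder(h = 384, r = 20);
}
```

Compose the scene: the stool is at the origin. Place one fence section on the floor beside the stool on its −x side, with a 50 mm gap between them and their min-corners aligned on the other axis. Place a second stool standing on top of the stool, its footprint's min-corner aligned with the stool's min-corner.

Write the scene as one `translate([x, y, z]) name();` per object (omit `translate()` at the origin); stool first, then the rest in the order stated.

stool();
translate([-2015, 0, 0]) fence_section();
translate([0, 0, 394]) stool_2();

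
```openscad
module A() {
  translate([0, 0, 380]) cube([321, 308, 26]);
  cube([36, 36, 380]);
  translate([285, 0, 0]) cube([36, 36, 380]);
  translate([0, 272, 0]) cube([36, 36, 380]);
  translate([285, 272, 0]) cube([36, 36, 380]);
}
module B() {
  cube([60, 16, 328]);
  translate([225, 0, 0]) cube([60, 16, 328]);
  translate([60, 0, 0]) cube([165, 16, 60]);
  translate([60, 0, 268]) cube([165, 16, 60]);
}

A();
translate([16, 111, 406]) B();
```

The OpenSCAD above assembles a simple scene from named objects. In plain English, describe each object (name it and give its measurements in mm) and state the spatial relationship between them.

A is a four-legged stool. The seat is a 321×308×26 mm slab whose top surface is at z = 406 mm; four square legs, each 36×36 mm in cross-section, run from the floor (z = 0) to the underside of the seat, each flush with a corner of the seat.

B is a rectangular picture frame lying in the x–z plane (depth along y). The opening is 165 mm wide (x) by 208 mm tall (z), surrounded by a border 60 mm wide on all four sides. The frame is 16 mm deep and is made of two full-height vertical stiles with two horizontal rails fitted between them.

The picture frame is on top of the stool.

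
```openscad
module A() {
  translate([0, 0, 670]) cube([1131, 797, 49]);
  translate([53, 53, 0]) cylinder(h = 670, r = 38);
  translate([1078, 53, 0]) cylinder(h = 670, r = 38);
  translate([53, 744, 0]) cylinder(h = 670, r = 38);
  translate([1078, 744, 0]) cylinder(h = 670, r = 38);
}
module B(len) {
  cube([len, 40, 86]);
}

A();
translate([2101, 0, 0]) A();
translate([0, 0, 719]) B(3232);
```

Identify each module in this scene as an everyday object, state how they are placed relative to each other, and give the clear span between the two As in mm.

A is a table. B is a beam. A beam spans the tops of two tables. The clear span between the two tables is 970 mm.

Second table starts at x = 2101; first ends at x = 1131; clear span = 2101 − 1131 = 970 mm.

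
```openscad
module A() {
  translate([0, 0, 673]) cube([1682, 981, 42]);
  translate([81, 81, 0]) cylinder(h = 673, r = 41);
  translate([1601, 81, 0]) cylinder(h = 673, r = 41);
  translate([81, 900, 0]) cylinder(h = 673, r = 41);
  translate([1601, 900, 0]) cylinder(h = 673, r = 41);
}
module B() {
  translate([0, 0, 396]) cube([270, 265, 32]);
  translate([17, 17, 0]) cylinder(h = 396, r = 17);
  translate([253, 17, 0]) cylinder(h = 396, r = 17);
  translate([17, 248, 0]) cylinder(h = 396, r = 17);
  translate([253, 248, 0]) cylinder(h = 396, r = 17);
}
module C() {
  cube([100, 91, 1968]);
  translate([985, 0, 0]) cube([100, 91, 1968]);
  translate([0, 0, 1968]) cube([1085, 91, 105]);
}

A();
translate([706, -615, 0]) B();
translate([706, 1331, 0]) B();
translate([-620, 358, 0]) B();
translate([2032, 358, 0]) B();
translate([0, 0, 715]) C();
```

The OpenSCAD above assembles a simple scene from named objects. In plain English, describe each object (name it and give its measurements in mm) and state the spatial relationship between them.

A is a rectangular dining table. The top is 1682×981×42 mm with its upper surface at z = 715 mm. It stands on four round legs of 82 mm diameter, each leg's bounding box inset 40 mm from the nearest pair of top edges, running from the floor to the underside of the top.

B is a four-legged stool. The seat is a 270×265×32 mm slab whose top surface is at z = 428 mm; four round legs, each 34 mm in diameter, run from the floor (z = 0) to the underside of the seat, each leg's axis is inset half a diameter from the nearest pair of seat edges (so the leg's bounding box is flush with the corner).

C is a door frame. The clear opening is 885 mm wide and 1968 mm high. Two 100 mm wide jambs, 91 mm deep, stand either side of the opening from the floor to the top of the opening. A 105 mm thick head sits across the top of both jambs, spanning the full outside width of the frame.

Four stools sit around the table at the −y, +y, −x, +x sides. The door frame is on top of the table.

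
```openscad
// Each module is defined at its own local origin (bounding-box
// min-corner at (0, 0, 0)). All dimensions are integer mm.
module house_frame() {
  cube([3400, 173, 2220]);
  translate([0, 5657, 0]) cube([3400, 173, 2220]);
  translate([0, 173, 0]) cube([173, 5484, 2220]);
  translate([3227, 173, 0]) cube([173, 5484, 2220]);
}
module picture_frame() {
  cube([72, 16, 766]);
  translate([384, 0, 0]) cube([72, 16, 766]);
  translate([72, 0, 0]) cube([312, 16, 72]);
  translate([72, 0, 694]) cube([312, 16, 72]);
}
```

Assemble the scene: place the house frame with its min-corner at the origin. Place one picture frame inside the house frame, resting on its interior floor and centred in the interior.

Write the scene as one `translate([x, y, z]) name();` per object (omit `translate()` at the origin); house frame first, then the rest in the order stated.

house_frame();
translate([1472, 2907, 0]) picture_frame();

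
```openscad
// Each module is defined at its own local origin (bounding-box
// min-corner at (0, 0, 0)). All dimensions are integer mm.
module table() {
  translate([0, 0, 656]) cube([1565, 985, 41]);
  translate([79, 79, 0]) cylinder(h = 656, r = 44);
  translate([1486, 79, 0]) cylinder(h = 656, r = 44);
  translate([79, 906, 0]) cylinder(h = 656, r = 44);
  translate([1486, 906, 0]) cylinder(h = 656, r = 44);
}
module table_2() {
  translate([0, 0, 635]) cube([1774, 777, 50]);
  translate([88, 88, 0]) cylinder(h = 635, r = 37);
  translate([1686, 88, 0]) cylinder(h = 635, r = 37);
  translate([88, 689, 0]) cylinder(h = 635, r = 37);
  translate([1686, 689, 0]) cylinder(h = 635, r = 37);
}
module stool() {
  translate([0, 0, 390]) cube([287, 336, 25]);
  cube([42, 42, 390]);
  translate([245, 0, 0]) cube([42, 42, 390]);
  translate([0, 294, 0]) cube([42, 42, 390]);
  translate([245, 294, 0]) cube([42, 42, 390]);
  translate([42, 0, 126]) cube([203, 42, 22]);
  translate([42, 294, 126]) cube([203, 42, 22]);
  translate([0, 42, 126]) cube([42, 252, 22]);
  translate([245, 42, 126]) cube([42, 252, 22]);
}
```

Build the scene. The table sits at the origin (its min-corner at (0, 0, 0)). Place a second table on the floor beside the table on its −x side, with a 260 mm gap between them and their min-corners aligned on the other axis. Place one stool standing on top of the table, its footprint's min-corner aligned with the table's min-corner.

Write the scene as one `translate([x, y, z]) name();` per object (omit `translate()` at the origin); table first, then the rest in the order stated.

table();
translate([-2034, 0, 0]) table_2();
translate([0, 0, 697]) stool();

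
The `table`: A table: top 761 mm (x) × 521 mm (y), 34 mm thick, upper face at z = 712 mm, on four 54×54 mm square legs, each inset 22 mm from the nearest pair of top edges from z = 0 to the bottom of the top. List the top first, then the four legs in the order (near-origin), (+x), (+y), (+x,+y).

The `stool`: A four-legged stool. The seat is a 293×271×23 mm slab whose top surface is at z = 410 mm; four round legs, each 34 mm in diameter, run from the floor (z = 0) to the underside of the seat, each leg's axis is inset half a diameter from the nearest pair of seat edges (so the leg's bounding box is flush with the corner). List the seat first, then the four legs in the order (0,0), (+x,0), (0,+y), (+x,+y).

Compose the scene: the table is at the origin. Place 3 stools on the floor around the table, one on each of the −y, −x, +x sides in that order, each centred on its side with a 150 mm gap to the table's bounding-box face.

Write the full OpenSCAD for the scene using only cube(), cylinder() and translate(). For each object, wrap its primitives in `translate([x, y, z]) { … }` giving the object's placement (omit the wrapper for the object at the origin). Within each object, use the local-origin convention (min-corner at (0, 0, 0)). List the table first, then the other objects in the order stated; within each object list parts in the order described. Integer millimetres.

translate([0, 0, 678]) cube([761, 521, 34]);
translate([22, 22, 0]) cube([54, 54, 678]);
translate([685, 22, 0]) cube([54, 54, 678]);
translate([22, 445, 0]) cube([54, 54, 678]);
translate([685, 445, 0]) cube([54, 54, 678]);
translate([234, -421, 0]) {
  translate([0, 0, 387]) cube([293, 271, 23]);
  translate([17, 17, 0]) cylinder(h = 387, r = 17);
  translate([276, 17, 0]) cylinder(h = 387, r = 17);
  translate([17, 254, 0]) cylinder(h = 387, r = 17);
  translate([276, 254, 0]) cylinder(h = 387, r = 17);
}
translate([-443, 125, 0]) {
  translate([0, 0, 387]) cube([293, 271, 23]);
  translate([17, 17, 0]) cylinder(h = 387, r = 17);
  translate([276, 17, 0]) cylinder(h = 387, r = 17);
  translate([17, 254, 0]) cylinder(h = 387, r = 17);
  translate([276, 254, 0]) cylinder(h = 387, r = 17);
}
translate([911, 125, 0]) {
  translate([0, 0, 387]) cube([293, 271, 23]);
  translate([17, 17, 0]) cylinder(h = 387, r = 17);
  translate([276, 17, 0]) cylinder(h = 387, r = 17);
  translate([17, 254, 0]) cylinder(h = 387, r = 17);
  translate([276, 254, 0]) cylinder(h = 387, r = 17);
}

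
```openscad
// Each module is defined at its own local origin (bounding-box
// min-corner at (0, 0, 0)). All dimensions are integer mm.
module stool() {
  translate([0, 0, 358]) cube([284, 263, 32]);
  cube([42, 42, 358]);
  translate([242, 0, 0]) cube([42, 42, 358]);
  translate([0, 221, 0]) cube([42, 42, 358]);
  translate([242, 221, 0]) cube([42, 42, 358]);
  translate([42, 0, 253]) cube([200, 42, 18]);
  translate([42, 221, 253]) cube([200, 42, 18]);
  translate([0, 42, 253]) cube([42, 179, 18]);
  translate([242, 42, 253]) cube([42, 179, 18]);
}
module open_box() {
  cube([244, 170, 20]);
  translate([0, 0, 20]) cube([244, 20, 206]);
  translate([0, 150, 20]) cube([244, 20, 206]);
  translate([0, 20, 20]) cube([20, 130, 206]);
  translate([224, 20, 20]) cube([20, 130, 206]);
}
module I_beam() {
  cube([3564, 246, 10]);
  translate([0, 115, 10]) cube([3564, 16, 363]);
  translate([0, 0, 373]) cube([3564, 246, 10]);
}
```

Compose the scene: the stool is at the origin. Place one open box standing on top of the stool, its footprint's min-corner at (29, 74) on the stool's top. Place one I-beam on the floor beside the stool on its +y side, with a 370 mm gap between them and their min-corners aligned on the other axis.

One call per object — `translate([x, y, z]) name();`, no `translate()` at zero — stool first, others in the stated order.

stool();
translate([29, 74, 390]) open_box();
translate([0, 633, 0]) I_beam();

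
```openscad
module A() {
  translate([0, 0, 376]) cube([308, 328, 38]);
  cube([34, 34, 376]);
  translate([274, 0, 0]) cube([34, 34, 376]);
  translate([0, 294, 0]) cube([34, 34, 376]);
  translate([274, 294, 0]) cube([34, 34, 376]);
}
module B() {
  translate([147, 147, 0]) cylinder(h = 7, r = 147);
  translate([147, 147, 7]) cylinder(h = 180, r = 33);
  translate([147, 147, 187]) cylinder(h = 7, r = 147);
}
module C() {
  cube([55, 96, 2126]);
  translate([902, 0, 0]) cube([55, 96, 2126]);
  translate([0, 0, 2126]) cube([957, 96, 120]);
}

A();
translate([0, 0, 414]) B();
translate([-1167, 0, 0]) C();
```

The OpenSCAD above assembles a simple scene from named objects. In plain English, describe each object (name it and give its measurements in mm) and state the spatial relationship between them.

A is a simple wooden stool: a rectangular seat 308 mm (x) by 328 mm (y), 38 mm thick, top face at z = 414 mm, on four square legs, each 34×34 mm in cross-section. The legs rest on z = 0, each flush with a corner of the seat.

B is a spool: two coaxial disc flanges of radius 147 mm and thickness 7 mm, joined by a core cylinder of radius 33 mm and height 180 mm. The lower flange rests on z = 0 and the three cylinders share a vertical axis.

C is a rectangular door frame: two vertical jambs of 55×96 mm section, 2126 mm tall, with a clear opening 847 mm wide between their inner faces. A header 120 mm tall and 96 mm deep lies on top of the jambs and spans the full outside width.

The spool is on top of the stool. The door frame is on the floor beside the stool on its −x side.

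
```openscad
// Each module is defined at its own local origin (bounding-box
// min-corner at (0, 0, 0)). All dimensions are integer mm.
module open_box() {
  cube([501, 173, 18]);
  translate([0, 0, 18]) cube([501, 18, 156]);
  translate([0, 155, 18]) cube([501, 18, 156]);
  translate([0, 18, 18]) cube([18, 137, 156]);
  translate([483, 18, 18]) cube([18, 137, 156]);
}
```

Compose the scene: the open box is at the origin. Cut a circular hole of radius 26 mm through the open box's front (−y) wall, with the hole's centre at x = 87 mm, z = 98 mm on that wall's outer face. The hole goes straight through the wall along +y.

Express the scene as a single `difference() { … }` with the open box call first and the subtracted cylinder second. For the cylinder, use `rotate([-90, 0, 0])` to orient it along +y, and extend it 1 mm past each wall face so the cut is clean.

difference() {
  open_box();
  translate([87, -1, 98]) rotate([-90, 0, 0]) cylinder(h = 20, r = 26);
}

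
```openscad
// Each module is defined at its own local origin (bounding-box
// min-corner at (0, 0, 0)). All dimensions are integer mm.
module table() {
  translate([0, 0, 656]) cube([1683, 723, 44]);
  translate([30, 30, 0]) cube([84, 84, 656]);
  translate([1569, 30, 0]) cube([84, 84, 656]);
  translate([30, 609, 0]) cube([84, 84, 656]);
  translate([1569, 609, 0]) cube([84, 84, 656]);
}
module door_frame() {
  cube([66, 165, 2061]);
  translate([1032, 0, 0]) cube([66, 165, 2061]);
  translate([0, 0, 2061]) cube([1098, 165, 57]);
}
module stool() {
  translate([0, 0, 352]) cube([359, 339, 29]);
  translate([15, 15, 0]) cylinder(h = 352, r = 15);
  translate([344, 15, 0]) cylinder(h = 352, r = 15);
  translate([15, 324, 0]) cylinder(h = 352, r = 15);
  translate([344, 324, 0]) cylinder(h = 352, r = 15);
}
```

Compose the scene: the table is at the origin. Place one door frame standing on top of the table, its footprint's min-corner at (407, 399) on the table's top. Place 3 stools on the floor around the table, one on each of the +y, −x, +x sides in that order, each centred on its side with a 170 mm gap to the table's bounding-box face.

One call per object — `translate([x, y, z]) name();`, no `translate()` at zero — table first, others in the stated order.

table();
translate([407, 399, 700]) door_frame();
translate([662, 893, 0]) stool();
translate([-529, 192, 0]) stool();
translate([1853, 192, 0]) stool();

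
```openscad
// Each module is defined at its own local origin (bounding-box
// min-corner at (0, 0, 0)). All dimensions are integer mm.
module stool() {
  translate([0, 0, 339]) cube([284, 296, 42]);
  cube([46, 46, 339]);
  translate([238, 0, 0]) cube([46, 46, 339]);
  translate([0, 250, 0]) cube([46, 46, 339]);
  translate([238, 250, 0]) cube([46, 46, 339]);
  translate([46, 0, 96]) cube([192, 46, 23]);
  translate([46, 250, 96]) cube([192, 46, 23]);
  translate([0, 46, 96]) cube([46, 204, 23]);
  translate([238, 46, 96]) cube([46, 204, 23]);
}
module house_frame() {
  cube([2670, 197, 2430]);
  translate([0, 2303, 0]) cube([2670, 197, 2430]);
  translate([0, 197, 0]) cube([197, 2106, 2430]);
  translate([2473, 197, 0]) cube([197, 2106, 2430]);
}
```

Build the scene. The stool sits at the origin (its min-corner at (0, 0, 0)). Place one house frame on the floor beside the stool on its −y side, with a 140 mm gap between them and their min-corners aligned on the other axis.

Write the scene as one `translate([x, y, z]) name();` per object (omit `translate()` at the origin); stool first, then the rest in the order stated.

stool();
translate([0, -2640, 0]) house_frame();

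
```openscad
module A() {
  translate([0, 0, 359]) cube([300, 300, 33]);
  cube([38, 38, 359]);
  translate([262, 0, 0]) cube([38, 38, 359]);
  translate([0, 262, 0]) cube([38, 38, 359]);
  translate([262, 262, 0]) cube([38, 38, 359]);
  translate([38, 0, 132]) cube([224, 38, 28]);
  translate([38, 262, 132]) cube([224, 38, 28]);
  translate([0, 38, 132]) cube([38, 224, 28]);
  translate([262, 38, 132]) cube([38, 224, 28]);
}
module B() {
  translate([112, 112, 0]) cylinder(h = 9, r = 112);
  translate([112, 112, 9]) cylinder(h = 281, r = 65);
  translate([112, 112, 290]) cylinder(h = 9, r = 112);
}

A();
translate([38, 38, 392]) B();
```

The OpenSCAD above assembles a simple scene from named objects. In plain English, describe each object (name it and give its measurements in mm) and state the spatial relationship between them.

A is a simple wooden stool: a rectangular seat 300 mm (x) by 300 mm (y), 33 mm thick, top face at z = 392 mm, on four square legs, each 38×38 mm in cross-section. The legs rest on z = 0, each flush with a corner of the seat. Four stretchers, 38 mm wide and 28 mm tall, connect adjacent legs with their undersides at z = 132 mm, each running between the inner faces of the legs it joins and aligned with the legs' outer faces on the other axis.

B is a spool: two coaxial disc flanges of radius 112 mm and thickness 9 mm, joined by a core cylinder of radius 65 mm and height 281 mm. The lower flange rests on z = 0 and the three cylinders share a vertical axis.

The spool is on top of the stool, centred.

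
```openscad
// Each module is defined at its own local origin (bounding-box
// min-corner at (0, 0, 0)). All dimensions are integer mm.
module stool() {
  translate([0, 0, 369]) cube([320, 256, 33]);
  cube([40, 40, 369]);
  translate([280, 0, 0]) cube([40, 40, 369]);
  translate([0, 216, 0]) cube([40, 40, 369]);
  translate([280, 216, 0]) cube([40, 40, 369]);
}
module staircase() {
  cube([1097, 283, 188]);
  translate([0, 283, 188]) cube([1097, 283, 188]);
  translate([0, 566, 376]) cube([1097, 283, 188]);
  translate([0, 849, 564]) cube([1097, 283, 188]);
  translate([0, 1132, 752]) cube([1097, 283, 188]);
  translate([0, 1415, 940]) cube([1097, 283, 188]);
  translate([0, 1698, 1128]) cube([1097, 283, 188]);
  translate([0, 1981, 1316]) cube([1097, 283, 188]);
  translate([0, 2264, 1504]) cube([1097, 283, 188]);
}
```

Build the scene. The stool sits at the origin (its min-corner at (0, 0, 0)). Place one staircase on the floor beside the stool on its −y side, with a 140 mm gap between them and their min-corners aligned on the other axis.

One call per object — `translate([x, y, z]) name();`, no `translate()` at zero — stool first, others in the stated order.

stool();
translate([0, -2687, 0]) staircase();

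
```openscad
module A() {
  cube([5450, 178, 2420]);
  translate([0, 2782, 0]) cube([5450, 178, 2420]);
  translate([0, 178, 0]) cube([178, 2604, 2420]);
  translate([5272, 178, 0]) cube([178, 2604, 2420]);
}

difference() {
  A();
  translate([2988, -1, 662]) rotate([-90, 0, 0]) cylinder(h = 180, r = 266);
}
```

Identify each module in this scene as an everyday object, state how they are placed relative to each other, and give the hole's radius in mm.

A is a house frame. The house frame has a circular hole through its front wall. The hole's radius is 266 mm.

The subtracted cylinder has r = 266 mm.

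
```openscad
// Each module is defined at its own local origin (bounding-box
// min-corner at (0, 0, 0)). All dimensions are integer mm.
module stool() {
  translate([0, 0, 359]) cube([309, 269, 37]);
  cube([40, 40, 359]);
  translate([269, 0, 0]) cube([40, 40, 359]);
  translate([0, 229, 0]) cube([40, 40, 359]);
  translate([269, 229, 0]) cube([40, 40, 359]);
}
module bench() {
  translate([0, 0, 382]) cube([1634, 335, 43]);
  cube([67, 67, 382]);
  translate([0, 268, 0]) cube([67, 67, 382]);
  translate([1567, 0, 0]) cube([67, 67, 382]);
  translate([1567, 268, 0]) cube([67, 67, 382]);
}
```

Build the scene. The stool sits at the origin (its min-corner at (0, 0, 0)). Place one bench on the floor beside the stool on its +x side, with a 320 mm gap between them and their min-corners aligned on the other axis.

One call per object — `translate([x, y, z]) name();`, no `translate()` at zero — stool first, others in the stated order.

stool();
translate([629, 0, 0]) bench();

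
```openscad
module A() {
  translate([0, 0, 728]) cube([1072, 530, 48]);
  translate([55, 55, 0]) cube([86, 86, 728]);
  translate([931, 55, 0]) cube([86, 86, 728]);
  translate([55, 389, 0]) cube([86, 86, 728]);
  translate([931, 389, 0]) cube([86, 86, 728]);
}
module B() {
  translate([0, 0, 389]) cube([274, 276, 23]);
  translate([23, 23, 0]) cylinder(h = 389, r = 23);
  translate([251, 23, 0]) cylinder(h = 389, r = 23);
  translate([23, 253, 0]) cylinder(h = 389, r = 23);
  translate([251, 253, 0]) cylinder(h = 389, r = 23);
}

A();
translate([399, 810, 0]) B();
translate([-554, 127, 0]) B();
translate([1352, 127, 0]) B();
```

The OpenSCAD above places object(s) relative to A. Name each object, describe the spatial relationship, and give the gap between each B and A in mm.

A is a table. B is a stool. Three stools sit around the table at the +y, −x, +x sides. The gap between each stool and the table is 280 mm.

Each stool's nearest face is 280 mm from the table's bounding box.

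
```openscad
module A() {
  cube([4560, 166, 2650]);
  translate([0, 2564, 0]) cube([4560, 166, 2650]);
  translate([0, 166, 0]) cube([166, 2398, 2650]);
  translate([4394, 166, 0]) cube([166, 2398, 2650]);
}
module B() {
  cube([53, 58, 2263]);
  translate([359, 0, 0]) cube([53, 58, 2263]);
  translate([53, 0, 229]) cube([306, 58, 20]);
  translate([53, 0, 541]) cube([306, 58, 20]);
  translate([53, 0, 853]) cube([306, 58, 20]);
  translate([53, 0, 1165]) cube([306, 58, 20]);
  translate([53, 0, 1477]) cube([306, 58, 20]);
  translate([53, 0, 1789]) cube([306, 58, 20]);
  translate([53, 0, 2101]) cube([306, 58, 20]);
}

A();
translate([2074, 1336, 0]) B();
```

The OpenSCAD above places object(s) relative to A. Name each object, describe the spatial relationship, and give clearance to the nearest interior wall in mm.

A is a house frame. B is a ladder. The ladder sits inside the house frame, centred. The clearance to the nearest interior wall is 1170 mm.

Clearances: x = 1908, y = 1170; minimum 1170 mm.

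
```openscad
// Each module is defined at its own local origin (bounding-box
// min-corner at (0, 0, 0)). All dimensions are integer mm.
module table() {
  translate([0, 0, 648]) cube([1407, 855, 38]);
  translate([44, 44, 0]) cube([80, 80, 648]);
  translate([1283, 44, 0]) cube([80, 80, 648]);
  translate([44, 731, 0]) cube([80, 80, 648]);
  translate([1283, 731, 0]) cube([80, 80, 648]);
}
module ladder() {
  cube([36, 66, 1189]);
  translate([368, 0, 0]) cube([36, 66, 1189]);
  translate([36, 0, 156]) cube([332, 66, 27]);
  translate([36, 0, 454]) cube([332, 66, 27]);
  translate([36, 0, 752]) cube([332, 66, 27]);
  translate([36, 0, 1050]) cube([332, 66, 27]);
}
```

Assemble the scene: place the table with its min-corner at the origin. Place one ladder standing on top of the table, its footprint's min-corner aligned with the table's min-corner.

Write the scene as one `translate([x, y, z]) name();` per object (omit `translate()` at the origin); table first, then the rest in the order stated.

table();
translate([0, 0, 686]) ladder();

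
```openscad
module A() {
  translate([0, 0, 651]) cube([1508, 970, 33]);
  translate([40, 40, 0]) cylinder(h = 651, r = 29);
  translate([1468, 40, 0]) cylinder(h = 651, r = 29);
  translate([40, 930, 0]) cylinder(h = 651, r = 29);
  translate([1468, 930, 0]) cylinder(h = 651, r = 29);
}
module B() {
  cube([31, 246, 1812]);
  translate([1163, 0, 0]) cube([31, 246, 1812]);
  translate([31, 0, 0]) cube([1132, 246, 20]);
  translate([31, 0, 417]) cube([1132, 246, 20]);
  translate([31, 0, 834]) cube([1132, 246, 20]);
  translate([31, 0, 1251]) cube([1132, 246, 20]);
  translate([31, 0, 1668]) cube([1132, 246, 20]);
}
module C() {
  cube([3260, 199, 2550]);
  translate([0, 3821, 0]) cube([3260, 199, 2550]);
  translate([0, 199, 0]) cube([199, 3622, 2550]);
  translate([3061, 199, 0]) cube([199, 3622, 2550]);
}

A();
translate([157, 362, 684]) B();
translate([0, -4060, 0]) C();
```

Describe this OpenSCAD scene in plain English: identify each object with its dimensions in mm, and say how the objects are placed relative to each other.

A is a table with a 1508×970 mm rectangular top, 33 mm thick, top surface at z = 684 mm, supported by four round legs of 58 mm diameter, each leg's bounding box inset 11 mm from the nearest pair of top edges, running from the floor.

B is an open bookshelf. Two side panels, each 31 mm thick, 246 mm deep and 1812 mm tall, stand 1194 mm apart (outside-to-outside). Between them sit 5 shelves, each 20 mm thick and 246 mm deep, spanning the full gap between the sides. The bottom shelf rests on the floor (its underside at z = 0) and the clear gap between one shelf's top and the next shelf's underside is 397 mm.

C is the wall frame of a small rectangular building: four walls, each 2550 mm tall and 199 mm thick, enclosing a footprint 3260 mm (x) by 4020 mm (y) outside-to-outside, with no floor or roof. The front and back walls (the −y and +y sides) span the full width; the two side walls fit between them.

The bookshelf is on top of the table, centred. The house frame is on the floor beside the table on its −y side.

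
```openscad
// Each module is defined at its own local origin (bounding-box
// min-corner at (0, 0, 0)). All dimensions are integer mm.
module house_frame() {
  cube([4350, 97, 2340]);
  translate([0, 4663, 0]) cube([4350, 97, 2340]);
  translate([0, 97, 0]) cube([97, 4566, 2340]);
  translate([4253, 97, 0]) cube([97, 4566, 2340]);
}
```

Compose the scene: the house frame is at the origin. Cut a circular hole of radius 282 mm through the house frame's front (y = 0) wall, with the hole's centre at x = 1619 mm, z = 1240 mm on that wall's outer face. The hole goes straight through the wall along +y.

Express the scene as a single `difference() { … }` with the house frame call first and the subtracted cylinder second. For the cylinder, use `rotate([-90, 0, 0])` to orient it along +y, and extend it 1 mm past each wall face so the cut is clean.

difference() {
  house_frame();
  translate([1619, -1, 1240]) rotate([-90, 0, 0]) cylinder(h = 99, r = 282);
}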